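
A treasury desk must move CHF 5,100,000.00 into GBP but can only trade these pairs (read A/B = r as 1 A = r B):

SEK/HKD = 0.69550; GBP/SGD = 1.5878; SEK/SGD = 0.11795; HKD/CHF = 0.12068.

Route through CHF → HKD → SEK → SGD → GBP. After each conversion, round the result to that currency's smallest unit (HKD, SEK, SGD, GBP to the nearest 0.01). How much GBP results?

CHF 5,100,000.00 ÷ 0.12068 = HKD 42,260,523.70
HKD 42,260,523.70 ÷ 0.69550 = SEK 60,762,794.68
SEK 60,762,794.68 × 0.11795 = SGD 7,166,971.63
SGD 7,166,971.63 ÷ 1.5878 = GBP 4,513,774.80

GBP 4,513,774.80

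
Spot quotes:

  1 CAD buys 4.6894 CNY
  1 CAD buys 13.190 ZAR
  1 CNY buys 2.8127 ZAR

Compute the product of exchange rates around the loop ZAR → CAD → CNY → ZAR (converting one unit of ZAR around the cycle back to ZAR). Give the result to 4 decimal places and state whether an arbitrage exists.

Around ZAR → CAD → CNY → ZAR: 1 ÷ 13.190 × 4.6894 × 2.8127 = 0.999991
Product ≈ 1 (deviation 0.001%, within rounding noise).

1.0000 (no arbitrage)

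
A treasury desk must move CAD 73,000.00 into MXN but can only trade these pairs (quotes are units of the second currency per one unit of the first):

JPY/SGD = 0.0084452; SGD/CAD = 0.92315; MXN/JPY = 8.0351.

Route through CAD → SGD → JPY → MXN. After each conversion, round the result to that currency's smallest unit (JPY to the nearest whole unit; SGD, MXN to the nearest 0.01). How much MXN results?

CAD 73,000.00 ÷ 0.92315 = SGD 79,077.07
SGD 79,077.07 ÷ 0.0084452 = JPY 9,363,552
JPY 9,363,552 ÷ 8.0351 = MXN 1,165,331.11

MXN 1,165,331.11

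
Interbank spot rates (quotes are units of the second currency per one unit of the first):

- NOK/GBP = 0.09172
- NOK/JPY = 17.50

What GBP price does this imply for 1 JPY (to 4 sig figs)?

JPY/GBP = 0.005241

1 JPY ÷ 17.50 = 0.0571429 NOK
0.0571429 NOK × 0.09172 = 0.00524114 GBP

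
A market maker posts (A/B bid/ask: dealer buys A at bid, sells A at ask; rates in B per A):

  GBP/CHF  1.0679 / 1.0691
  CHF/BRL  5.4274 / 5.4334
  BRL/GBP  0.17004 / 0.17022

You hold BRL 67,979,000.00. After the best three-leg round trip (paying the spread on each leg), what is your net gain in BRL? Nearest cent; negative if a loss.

Net profit: BRL 771,233.50

Best loop BRL → CHF → GBP → BRL:
BRL 67,979,000.00 ÷ 5.4334 (buy CHF at ask) = CHF 12,511,318.88
CHF 12,511,318.88 ÷ 1.0691 (buy GBP at ask) = GBP 11,702,664.75
GBP 11,702,664.75 ÷ 0.17022 (buy BRL at ask) = BRL 68,750,233.50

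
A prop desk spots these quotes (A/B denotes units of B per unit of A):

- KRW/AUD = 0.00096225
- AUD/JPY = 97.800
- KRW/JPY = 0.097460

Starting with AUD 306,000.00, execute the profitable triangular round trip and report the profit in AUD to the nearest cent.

Profit: AUD 10,899.14

Profitable loop is AUD → KRW → JPY → AUD:
AUD 306,000.00 ÷ 0.00096225 = KRW 318,004,677
KRW 318,004,677 × 0.097460 = JPY 30,992,736
JPY 30,992,736 ÷ 97.800 = AUD 316,899.14
Profit = AUD 316,899.14 − AUD 306,000.00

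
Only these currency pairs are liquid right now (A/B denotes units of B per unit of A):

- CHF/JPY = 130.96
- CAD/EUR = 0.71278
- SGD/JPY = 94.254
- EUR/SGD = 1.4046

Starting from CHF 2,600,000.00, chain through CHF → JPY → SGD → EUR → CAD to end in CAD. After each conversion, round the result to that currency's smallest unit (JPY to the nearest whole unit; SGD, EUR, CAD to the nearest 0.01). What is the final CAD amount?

CAD 3,608,311.77

CHF 2,600,000.00 × 130.96 = JPY 340,496,000
JPY 340,496,000 ÷ 94.254 = SGD 3,612,536.34
SGD 3,612,536.34 ÷ 1.4046 = EUR 2,571,932.46
EUR 2,571,932.46 ÷ 0.71278 = CAD 3,608,311.77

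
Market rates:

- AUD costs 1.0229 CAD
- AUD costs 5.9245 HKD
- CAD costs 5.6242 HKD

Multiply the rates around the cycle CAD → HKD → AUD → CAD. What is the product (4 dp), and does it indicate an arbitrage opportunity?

0.9711 (arbitrage exists)

Around CAD → HKD → AUD → CAD: 1 × 5.6242 ÷ 5.9245 × 1.0229 = 0.971051
Product < 1; profitable direction is CAD → AUD → HKD → CAD.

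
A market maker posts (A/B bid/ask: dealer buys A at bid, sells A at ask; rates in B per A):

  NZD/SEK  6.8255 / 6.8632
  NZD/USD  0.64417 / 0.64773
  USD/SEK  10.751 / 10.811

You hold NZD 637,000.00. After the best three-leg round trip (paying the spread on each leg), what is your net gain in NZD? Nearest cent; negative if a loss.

Net profit: NZD 5,779.67

Best loop NZD → USD → SEK → NZD:
NZD 637,000.00 × 0.64417 (sell NZD at bid) = USD 410,336.29
USD 410,336.29 × 10.751 (sell USD at bid) = SEK 4,411,525.45
SEK 4,411,525.45 ÷ 6.8632 (buy NZD at ask) = NZD 642,779.67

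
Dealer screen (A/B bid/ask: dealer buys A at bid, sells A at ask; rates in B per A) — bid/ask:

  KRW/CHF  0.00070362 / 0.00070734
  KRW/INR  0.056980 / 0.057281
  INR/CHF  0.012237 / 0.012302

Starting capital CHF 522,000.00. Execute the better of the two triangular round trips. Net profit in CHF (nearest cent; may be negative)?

Best loop CHF → INR → KRW → CHF:
CHF 522,000.00 ÷ 0.012302 (buy INR at ask) = INR 42,432,124.86
INR 42,432,124.86 ÷ 0.057281 (buy KRW at ask) = KRW 740,771,370
KRW 740,771,370 × 0.00070362 (sell KRW at bid) = CHF 521,221.55

Net result: CHF -778.45 (no profitable arbitrage after spreads)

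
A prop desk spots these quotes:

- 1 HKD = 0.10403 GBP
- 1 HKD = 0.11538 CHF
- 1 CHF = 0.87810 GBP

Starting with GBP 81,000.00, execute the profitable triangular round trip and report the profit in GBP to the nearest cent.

Profitable loop is GBP → CHF → HKD → GBP:
GBP 81,000.00 ÷ 0.87810 = CHF 92,244.62
CHF 92,244.62 ÷ 0.11538 = HKD 799,485.34
HKD 799,485.34 × 0.10403 = GBP 83,170.46
Profit = GBP 83,170.46 − GBP 81,000.00

Profit: GBP 2,170.46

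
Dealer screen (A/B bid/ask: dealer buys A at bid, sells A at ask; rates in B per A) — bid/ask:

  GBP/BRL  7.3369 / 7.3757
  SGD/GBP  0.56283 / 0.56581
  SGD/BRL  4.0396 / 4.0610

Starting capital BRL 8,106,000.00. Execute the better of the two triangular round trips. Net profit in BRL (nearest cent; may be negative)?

Net profit: BRL 136,585.26

Best loop BRL → SGD → GBP → BRL:
BRL 8,106,000.00 ÷ 4.0610 (buy SGD at ask) = SGD 1,996,060.08
SGD 1,996,060.08 × 0.56283 (sell SGD at bid) = GBP 1,123,442.50
GBP 1,123,442.50 × 7.3369 (sell GBP at bid) = BRL 8,242,585.26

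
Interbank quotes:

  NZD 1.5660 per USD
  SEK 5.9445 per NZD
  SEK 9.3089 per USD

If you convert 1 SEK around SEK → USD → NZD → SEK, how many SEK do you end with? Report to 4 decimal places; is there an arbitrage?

1.0000 (no arbitrage)

Around SEK → USD → NZD → SEK: 1 ÷ 9.3089 × 1.5660 × 5.9445 = 1.000020
Product ≈ 1 (deviation 0.002%, within rounding noise).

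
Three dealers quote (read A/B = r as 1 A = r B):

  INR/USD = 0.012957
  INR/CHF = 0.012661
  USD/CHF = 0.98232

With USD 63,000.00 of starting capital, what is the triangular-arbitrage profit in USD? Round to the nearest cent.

Profitable loop is USD → CHF → INR → USD:
USD 63,000.00 × 0.98232 = CHF 61,886.16
CHF 61,886.16 ÷ 0.012661 = INR 4,887,936.18
INR 4,887,936.18 × 0.012957 = USD 63,332.99
Profit = USD 63,332.99 − USD 63,000.00

Profit: USD 332.99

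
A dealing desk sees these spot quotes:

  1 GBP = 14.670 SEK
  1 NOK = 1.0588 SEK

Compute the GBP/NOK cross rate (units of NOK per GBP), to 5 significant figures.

GBP/NOK = 13.855

1 GBP × 14.670 = 14.67 SEK
14.67 SEK ÷ 1.0588 = 13.8553 NOK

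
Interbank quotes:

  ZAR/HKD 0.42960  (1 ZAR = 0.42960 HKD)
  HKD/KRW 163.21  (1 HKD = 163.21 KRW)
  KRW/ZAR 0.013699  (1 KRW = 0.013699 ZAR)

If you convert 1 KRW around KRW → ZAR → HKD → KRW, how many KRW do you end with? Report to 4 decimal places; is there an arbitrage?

0.9605 (arbitrage exists)

Around KRW → ZAR → HKD → KRW: 1 × 0.013699 × 0.42960 × 163.21 = 0.960506
Product < 1; profitable direction is KRW → HKD → ZAR → KRW.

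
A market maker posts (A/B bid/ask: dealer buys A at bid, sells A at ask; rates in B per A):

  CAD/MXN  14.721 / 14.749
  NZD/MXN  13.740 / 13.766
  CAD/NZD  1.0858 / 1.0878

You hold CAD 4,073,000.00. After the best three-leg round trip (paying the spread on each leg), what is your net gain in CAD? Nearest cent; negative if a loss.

Best loop CAD → NZD → MXN → CAD:
CAD 4,073,000.00 × 1.0858 (sell CAD at bid) = NZD 4,422,463.40
NZD 4,422,463.40 × 13.740 (sell NZD at bid) = MXN 60,764,647.12
MXN 60,764,647.12 ÷ 14.749 (buy CAD at ask) = CAD 4,119,916.41

Net profit: CAD 46,916.41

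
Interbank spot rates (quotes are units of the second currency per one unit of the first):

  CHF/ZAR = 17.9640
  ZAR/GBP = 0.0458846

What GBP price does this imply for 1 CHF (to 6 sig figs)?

1 CHF × 17.9640 = 17.964 ZAR
17.964 ZAR × 0.0458846 = 0.824271 GBP

CHF/GBP = 0.824271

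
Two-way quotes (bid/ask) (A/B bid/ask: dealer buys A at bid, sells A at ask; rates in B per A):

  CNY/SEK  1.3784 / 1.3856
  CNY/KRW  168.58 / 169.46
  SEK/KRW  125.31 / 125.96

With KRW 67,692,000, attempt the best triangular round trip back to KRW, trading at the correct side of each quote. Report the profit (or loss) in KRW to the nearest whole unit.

Best loop KRW → CNY → SEK → KRW:
KRW 67,692,000 ÷ 169.46 (buy CNY at ask) = CNY 399,457.10
CNY 399,457.10 × 1.3784 (sell CNY at bid) = SEK 550,611.67
SEK 550,611.67 × 125.31 (sell SEK at bid) = KRW 68,997,148

Net profit: KRW 1,305,148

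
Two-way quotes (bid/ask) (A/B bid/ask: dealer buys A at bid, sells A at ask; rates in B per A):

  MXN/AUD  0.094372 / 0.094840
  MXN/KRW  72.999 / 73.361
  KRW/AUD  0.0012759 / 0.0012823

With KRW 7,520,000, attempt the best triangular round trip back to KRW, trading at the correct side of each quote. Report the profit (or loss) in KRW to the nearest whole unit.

Best loop KRW → MXN → AUD → KRW:
KRW 7,520,000 ÷ 73.361 (buy MXN at ask) = MXN 102,506.78
MXN 102,506.78 × 0.094372 (sell MXN at bid) = AUD 9,673.77
AUD 9,673.77 ÷ 0.0012823 (buy KRW at ask) = KRW 7,544,077

Net profit: KRW 24,077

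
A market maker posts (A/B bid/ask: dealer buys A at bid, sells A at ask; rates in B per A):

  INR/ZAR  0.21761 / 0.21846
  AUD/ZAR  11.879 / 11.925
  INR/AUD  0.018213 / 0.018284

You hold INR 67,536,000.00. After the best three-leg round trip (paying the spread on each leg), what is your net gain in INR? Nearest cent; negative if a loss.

Net result: INR -132,168.63 (no profitable arbitrage after spreads)

Best loop INR → ZAR → AUD → INR:
INR 67,536,000.00 × 0.21761 (sell INR at bid) = ZAR 14,696,508.96
ZAR 14,696,508.96 ÷ 11.925 (buy AUD at ask) = AUD 1,232,411.65
AUD 1,232,411.65 ÷ 0.018284 (buy INR at ask) = INR 67,403,831.37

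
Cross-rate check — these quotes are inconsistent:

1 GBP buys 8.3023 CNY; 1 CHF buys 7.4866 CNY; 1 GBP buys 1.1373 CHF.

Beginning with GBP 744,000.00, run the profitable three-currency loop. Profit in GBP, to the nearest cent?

Profit: GBP 19,016.94

Profitable loop is GBP → CHF → CNY → GBP:
GBP 744,000.00 × 1.1373 = CHF 846,151.20
CHF 846,151.20 × 7.4866 = CNY 6,334,795.57
CNY 6,334,795.57 ÷ 8.3023 = GBP 763,016.94
Profit = GBP 763,016.94 − GBP 744,000.00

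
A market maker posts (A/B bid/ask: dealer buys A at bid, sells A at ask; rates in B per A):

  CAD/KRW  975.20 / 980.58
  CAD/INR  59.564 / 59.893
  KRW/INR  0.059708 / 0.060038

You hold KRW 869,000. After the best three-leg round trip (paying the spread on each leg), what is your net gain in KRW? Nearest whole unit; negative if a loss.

Best loop KRW → CAD → INR → KRW:
KRW 869,000 ÷ 980.58 (buy CAD at ask) = CAD 886.21
CAD 886.21 × 59.564 (sell CAD at bid) = INR 52,786.22
INR 52,786.22 ÷ 0.060038 (buy KRW at ask) = KRW 879,214

Net profit: KRW 10,214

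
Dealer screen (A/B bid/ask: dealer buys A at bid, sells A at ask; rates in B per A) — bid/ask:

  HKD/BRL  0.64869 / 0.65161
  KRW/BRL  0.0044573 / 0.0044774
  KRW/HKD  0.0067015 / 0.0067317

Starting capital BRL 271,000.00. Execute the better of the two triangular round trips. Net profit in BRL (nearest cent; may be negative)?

Net profit: BRL 4,377.63

Best loop BRL → HKD → KRW → BRL:
BRL 271,000.00 ÷ 0.65161 (buy HKD at ask) = HKD 415,892.94
HKD 415,892.94 ÷ 0.0067317 (buy KRW at ask) = KRW 61,781,265
KRW 61,781,265 × 0.0044573 (sell KRW at bid) = BRL 275,377.63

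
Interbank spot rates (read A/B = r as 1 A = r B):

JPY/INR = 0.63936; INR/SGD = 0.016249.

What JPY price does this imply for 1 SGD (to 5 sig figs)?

1 SGD ÷ 0.016249 = 61.5422 INR
61.5422 INR ÷ 0.63936 = 96.256 JPY

SGD/JPY = 96.256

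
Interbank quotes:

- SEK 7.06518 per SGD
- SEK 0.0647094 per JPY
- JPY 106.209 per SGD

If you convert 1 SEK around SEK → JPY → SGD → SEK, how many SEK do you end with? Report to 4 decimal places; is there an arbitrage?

Around SEK → JPY → SGD → SEK: 1 ÷ 0.0647094 ÷ 106.209 × 7.06518 = 1.028003
Product > 1; profitable direction is SEK → JPY → SGD → SEK.

1.0280 (arbitrage exists)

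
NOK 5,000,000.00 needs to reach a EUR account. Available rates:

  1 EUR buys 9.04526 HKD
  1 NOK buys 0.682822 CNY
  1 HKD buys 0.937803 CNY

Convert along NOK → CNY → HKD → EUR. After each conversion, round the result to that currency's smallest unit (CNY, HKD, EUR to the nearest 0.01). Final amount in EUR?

EUR 402,480.49

NOK 5,000,000.00 × 0.682822 = CNY 3,414,110.00
CNY 3,414,110.00 ÷ 0.937803 = HKD 3,640,540.71
HKD 3,640,540.71 ÷ 9.04526 = EUR 402,480.49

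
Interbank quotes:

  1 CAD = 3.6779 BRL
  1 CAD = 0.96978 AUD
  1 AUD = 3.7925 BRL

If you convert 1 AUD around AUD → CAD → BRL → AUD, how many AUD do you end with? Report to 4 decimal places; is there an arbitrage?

Around AUD → CAD → BRL → AUD: 1 ÷ 0.96978 × 3.6779 ÷ 3.7925 = 1.000003
Product ≈ 1 (deviation 0.000%, within rounding noise).

1.0000 (no arbitrage)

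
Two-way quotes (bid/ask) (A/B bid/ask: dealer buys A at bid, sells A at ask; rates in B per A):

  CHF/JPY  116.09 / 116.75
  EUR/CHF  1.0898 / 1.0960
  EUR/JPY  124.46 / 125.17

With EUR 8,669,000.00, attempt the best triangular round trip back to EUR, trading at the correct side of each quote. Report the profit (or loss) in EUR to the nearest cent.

Net profit: EUR 93,143.58

Best loop EUR → CHF → JPY → EUR:
EUR 8,669,000.00 × 1.0898 (sell EUR at bid) = CHF 9,447,476.20
CHF 9,447,476.20 × 116.09 (sell CHF at bid) = JPY 1,096,757,512
JPY 1,096,757,512 ÷ 125.17 (buy EUR at ask) = EUR 8,762,143.58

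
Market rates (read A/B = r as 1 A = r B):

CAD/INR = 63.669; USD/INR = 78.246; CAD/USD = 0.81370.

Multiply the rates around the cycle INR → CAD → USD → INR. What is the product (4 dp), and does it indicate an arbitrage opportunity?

1.0000 (no arbitrage)

Around INR → CAD → USD → INR: 1 ÷ 63.669 × 0.81370 × 78.246 = 0.999996
Product ≈ 1 (deviation 0.000%, within rounding noise).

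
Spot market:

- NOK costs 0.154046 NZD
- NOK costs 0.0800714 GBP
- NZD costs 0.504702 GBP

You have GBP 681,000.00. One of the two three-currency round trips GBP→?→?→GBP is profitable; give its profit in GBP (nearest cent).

Profit: GBP 20,356.91

Profitable loop is GBP → NZD → NOK → GBP:
GBP 681,000.00 ÷ 0.504702 = NZD 1,349,311.08
NZD 1,349,311.08 ÷ 0.154046 = NOK 8,759,143.88
NOK 8,759,143.88 × 0.0800714 = GBP 701,356.91
Profit = GBP 701,356.91 − GBP 681,000.00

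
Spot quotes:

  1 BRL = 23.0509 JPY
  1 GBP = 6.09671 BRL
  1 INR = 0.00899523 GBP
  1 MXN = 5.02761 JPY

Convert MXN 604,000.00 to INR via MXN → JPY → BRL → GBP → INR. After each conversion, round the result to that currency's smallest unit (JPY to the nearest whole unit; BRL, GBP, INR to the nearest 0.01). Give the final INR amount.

MXN 604,000.00 × 5.02761 = JPY 3,036,676
JPY 3,036,676 ÷ 23.0509 = BRL 131,737.85
BRL 131,737.85 ÷ 6.09671 = GBP 21,608.02
GBP 21,608.02 ÷ 0.00899523 = INR 2,402,164.26

INR 2,402,164.26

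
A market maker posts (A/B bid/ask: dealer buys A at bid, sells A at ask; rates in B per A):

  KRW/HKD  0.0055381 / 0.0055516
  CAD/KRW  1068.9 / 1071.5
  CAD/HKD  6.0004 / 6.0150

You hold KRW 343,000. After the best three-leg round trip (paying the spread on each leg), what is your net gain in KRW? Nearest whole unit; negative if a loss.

Net profit: KRW 2,990

Best loop KRW → CAD → HKD → KRW:
KRW 343,000 ÷ 1071.5 (buy CAD at ask) = CAD 320.11
CAD 320.11 × 6.0004 (sell CAD at bid) = HKD 1,920.80
HKD 1,920.80 ÷ 0.0055516 (buy KRW at ask) = KRW 345,990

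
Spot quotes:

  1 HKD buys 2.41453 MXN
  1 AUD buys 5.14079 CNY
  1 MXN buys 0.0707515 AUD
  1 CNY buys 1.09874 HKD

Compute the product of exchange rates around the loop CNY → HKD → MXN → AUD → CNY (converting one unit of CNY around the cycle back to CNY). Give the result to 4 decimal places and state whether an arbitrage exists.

0.9649 (arbitrage exists)

Around CNY → HKD → MXN → AUD → CNY: 1 × 1.09874 × 2.41453 × 0.0707515 × 5.14079 = 0.964924
Product < 1; profitable direction is CNY → AUD → MXN → HKD → CNY.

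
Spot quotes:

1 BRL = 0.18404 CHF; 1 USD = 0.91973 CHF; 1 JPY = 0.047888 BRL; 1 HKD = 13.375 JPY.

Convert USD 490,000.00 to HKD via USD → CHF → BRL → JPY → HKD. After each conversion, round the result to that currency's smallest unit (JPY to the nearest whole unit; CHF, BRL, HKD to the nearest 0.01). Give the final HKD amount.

HKD 3,823,170.92

USD 490,000.00 × 0.91973 = CHF 450,667.70
CHF 450,667.70 ÷ 0.18404 = BRL 2,448,748.64
BRL 2,448,748.64 ÷ 0.047888 = JPY 51,134,911
JPY 51,134,911 ÷ 13.375 = HKD 3,823,170.92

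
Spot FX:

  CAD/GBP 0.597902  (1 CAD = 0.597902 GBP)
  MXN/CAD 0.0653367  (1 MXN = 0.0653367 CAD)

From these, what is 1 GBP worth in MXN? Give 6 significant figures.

GBP/MXN = 25.5984

1 GBP ÷ 0.597902 = 1.67251 CAD
1.67251 CAD ÷ 0.0653367 = 25.5984 MXN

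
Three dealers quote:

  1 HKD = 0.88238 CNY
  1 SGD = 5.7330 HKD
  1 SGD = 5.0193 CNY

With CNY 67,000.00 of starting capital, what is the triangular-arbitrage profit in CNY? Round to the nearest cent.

Profitable loop is CNY → SGD → HKD → CNY:
CNY 67,000.00 ÷ 5.0193 = SGD 13,348.47
SGD 13,348.47 × 5.7330 = HKD 76,526.81
HKD 76,526.81 × 0.88238 = CNY 67,525.72
Profit = CNY 67,525.72 − CNY 67,000.00

Profit: CNY 525.72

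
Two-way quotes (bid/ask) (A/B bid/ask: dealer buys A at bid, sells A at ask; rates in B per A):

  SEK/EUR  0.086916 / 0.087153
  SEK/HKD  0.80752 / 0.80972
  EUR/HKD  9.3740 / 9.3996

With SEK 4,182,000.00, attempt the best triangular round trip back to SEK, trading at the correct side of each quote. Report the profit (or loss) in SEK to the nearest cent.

Best loop SEK → EUR → HKD → SEK:
SEK 4,182,000.00 × 0.086916 (sell SEK at bid) = EUR 363,482.71
EUR 363,482.71 × 9.3740 (sell EUR at bid) = HKD 3,407,286.94
HKD 3,407,286.94 ÷ 0.80972 (buy SEK at ask) = SEK 4,207,981.70

Net profit: SEK 25,981.70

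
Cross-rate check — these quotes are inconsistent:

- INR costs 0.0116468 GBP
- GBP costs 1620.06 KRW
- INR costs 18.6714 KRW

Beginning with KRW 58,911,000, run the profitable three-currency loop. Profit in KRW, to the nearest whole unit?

Profitable loop is KRW → INR → GBP → KRW:
KRW 58,911,000 ÷ 18.6714 = INR 3,155,146.37
INR 3,155,146.37 × 0.0116468 = GBP 36,747.36
GBP 36,747.36 × 1620.06 = KRW 59,532,926
Profit = KRW 59,532,926 − KRW 58,911,000

Profit: KRW 621,926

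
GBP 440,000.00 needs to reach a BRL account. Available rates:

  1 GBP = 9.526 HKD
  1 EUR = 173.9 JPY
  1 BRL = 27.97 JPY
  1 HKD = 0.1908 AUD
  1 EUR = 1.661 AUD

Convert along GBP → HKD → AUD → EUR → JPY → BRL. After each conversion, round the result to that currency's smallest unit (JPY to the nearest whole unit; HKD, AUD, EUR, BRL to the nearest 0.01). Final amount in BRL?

GBP 440,000.00 × 9.526 = HKD 4,191,440.00
HKD 4,191,440.00 × 0.1908 = AUD 799,726.75
AUD 799,726.75 ÷ 1.661 = EUR 481,473.06
EUR 481,473.06 × 173.9 = JPY 83,728,165
JPY 83,728,165 ÷ 27.97 = BRL 2,993,498.93

BRL 2,993,498.93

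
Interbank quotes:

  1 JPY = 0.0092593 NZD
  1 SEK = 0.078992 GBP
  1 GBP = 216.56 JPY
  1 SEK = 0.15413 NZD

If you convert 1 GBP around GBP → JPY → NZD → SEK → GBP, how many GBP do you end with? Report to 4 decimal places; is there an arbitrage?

1.0277 (arbitrage exists)

Around GBP → JPY → NZD → SEK → GBP: 1 × 216.56 × 0.0092593 ÷ 0.15413 × 0.078992 = 1.027667
Product > 1; profitable direction is GBP → JPY → NZD → SEK → GBP.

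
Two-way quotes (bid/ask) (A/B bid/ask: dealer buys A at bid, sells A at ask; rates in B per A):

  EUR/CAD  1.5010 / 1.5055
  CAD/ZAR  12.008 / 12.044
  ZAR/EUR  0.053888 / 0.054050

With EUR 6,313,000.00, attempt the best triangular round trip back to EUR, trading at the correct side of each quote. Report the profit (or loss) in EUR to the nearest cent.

Best loop EUR → ZAR → CAD → EUR:
EUR 6,313,000.00 ÷ 0.054050 (buy ZAR at ask) = ZAR 116,799,259.94
ZAR 116,799,259.94 ÷ 12.044 (buy CAD at ask) = CAD 9,697,713.38
CAD 9,697,713.38 ÷ 1.5055 (buy EUR at ask) = EUR 6,441,523.33

Net profit: EUR 128,523.33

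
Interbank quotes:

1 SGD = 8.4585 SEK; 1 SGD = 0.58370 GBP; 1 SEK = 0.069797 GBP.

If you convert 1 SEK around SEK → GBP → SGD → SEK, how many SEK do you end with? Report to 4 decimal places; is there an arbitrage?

1.0114 (arbitrage exists)

Around SEK → GBP → SGD → SEK: 1 × 0.069797 ÷ 0.58370 × 8.4585 = 1.011441
Product > 1; profitable direction is SEK → GBP → SGD → SEK.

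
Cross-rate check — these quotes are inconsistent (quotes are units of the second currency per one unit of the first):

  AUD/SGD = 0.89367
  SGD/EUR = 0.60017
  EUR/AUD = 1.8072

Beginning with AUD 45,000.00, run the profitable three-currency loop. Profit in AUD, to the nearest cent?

Profitable loop is AUD → EUR → SGD → AUD:
AUD 45,000.00 ÷ 1.8072 = EUR 24,900.40
EUR 24,900.40 ÷ 0.60017 = SGD 41,488.91
SGD 41,488.91 ÷ 0.89367 = AUD 46,425.31
Profit = AUD 46,425.31 − AUD 45,000.00

Profit: AUD 1,425.31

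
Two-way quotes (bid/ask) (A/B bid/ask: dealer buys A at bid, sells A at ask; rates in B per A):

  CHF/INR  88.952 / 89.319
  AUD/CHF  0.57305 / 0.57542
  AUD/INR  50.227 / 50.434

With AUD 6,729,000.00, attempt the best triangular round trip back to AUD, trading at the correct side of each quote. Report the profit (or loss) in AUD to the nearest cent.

Best loop AUD → CHF → INR → AUD:
AUD 6,729,000.00 × 0.57305 (sell AUD at bid) = CHF 3,856,053.45
CHF 3,856,053.45 × 88.952 (sell CHF at bid) = INR 343,003,666.48
INR 343,003,666.48 ÷ 50.434 (buy AUD at ask) = AUD 6,801,040.30

Net profit: AUD 72,040.30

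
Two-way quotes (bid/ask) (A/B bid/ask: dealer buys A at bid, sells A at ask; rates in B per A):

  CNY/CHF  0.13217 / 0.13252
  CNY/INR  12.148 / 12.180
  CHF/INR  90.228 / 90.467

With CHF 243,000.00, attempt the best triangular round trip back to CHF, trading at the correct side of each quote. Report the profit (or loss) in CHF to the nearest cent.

Best loop CHF → CNY → INR → CHF:
CHF 243,000.00 ÷ 0.13252 (buy CNY at ask) = CNY 1,833,685.48
CNY 1,833,685.48 × 12.148 (sell CNY at bid) = INR 22,275,611.23
INR 22,275,611.23 ÷ 90.467 (buy CHF at ask) = CHF 246,229.14

Net profit: CHF 3,229.14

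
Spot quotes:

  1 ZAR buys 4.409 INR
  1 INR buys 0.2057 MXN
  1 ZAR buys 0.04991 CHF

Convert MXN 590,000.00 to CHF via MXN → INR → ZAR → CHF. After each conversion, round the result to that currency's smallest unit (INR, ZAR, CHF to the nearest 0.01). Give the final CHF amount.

MXN 590,000.00 ÷ 0.2057 = INR 2,868,254.74
INR 2,868,254.74 ÷ 4.409 = ZAR 650,545.42
ZAR 650,545.42 × 0.04991 = CHF 32,468.72

CHF 32,468.72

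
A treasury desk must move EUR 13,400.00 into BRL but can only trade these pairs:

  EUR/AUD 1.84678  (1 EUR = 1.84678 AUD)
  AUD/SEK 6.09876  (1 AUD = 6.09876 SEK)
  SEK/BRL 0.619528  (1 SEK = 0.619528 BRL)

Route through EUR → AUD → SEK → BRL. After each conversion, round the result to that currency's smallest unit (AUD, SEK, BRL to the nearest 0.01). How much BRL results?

BRL 93,502.33

EUR 13,400.00 × 1.84678 = AUD 24,746.85
AUD 24,746.85 × 6.09876 = SEK 150,925.10
SEK 150,925.10 × 0.619528 = BRL 93,502.33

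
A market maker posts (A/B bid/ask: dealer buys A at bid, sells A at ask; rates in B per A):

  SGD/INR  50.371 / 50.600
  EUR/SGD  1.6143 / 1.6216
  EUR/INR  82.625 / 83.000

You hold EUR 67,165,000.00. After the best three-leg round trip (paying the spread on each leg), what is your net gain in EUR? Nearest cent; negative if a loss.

Best loop EUR → INR → SGD → EUR:
EUR 67,165,000.00 × 82.625 (sell EUR at bid) = INR 5,549,508,125.00
INR 5,549,508,125.00 ÷ 50.600 (buy SGD at ask) = SGD 109,674,073.62
SGD 109,674,073.62 ÷ 1.6216 (buy EUR at ask) = EUR 67,633,247.17

Net profit: EUR 468,247.17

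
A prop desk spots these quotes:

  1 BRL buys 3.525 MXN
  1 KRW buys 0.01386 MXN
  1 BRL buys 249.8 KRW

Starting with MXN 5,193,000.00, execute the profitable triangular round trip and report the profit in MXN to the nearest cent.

Profitable loop is MXN → KRW → BRL → MXN:
MXN 5,193,000.00 ÷ 0.01386 = KRW 374,675,325
KRW 374,675,325 ÷ 249.8 = BRL 1,499,901.22
BRL 1,499,901.22 × 3.525 = MXN 5,287,151.80
Profit = MXN 5,287,151.80 − MXN 5,193,000.00

Profit: MXN 94,151.80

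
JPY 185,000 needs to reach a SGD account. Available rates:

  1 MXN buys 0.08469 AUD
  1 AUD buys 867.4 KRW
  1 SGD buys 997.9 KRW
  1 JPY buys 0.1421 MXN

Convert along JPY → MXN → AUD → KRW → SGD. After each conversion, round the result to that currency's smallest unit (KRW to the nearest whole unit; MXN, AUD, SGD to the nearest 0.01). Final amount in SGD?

JPY 185,000 × 0.1421 = MXN 26,288.50
MXN 26,288.50 × 0.08469 = AUD 2,226.37
AUD 2,226.37 × 867.4 = KRW 1,931,153
KRW 1,931,153 ÷ 997.9 = SGD 1,935.22

SGD 1,935.22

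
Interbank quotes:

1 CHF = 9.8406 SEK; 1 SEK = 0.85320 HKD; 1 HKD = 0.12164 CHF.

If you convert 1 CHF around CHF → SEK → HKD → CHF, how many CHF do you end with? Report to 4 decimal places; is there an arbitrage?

Around CHF → SEK → HKD → CHF: 1 × 9.8406 × 0.85320 × 0.12164 = 1.021289
Product > 1; profitable direction is CHF → SEK → HKD → CHF.

1.0213 (arbitrage exists)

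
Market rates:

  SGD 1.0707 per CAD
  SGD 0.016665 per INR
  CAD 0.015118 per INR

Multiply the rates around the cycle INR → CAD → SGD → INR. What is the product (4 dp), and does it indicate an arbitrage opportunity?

Around INR → CAD → SGD → INR: 1 × 0.015118 × 1.0707 ÷ 0.016665 = 0.971308
Product < 1; profitable direction is INR → SGD → CAD → INR.

0.9713 (arbitrage exists)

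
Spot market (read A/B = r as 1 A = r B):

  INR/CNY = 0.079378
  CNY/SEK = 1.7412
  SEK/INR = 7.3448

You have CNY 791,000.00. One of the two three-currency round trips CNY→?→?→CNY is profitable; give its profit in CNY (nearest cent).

Profitable loop is CNY → SEK → INR → CNY:
CNY 791,000.00 × 1.7412 = SEK 1,377,289.20
SEK 1,377,289.20 × 7.3448 = INR 10,115,913.72
INR 10,115,913.72 × 0.079378 = CNY 802,981.00
Profit = CNY 802,981.00 − CNY 791,000.00

Profit: CNY 11,981.00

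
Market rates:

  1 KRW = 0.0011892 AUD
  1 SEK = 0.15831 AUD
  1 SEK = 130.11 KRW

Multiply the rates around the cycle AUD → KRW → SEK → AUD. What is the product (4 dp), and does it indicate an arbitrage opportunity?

Around AUD → KRW → SEK → AUD: 1 ÷ 0.0011892 ÷ 130.11 × 0.15831 = 1.023158
Product > 1; profitable direction is AUD → KRW → SEK → AUD.

1.0232 (arbitrage exists)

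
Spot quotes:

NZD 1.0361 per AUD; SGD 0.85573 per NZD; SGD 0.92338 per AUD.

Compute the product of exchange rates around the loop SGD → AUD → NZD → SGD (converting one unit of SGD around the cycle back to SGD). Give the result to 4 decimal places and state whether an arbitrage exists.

0.9602 (arbitrage exists)

Around SGD → AUD → NZD → SGD: 1 ÷ 0.92338 × 1.0361 × 0.85573 = 0.960192
Product < 1; profitable direction is SGD → NZD → AUD → SGD.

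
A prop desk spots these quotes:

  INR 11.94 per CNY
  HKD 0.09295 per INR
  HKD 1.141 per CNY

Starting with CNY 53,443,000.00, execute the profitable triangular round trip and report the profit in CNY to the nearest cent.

Profit: CNY 1,501,313.64

Profitable loop is CNY → HKD → INR → CNY:
CNY 53,443,000.00 × 1.141 = HKD 60,978,463.00
HKD 60,978,463.00 ÷ 0.09295 = INR 656,035,104.90
INR 656,035,104.90 ÷ 11.94 = CNY 54,944,313.64
Profit = CNY 54,944,313.64 − CNY 53,443,000.00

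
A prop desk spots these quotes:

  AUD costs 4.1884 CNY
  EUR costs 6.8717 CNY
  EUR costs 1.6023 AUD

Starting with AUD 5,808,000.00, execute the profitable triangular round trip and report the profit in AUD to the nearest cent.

Profitable loop is AUD → EUR → CNY → AUD:
AUD 5,808,000.00 ÷ 1.6023 = EUR 3,624,789.37
EUR 3,624,789.37 × 6.8717 = CNY 24,908,465.08
CNY 24,908,465.08 ÷ 4.1884 = AUD 5,947,012.00
Profit = AUD 5,947,012.00 − AUD 5,808,000.00

Profit: AUD 139,012.00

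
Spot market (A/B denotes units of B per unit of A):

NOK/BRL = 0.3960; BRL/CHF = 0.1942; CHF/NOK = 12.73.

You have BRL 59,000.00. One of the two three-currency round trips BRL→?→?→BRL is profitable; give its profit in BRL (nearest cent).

Profit: BRL 1,266.95

Profitable loop is BRL → NOK → CHF → BRL:
BRL 59,000.00 ÷ 0.3960 = NOK 148,989.90
NOK 148,989.90 ÷ 12.73 = CHF 11,703.84
CHF 11,703.84 ÷ 0.1942 = BRL 60,266.95
Profit = BRL 60,266.95 − BRL 59,000.00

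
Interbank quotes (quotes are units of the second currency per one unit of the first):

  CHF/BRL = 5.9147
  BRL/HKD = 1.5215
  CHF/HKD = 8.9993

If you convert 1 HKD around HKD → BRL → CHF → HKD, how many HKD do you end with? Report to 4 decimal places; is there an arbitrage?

1.0000 (no arbitrage)

Around HKD → BRL → CHF → HKD: 1 ÷ 1.5215 ÷ 5.9147 × 8.9993 = 1.000009
Product ≈ 1 (deviation 0.001%, within rounding noise).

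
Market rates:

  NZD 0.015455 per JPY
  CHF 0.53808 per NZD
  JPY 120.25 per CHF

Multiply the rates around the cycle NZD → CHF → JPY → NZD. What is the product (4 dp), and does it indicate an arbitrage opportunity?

Around NZD → CHF → JPY → NZD: 1 × 0.53808 × 120.25 × 0.015455 = 1.000002
Product ≈ 1 (deviation 0.000%, within rounding noise).

1.0000 (no arbitrage)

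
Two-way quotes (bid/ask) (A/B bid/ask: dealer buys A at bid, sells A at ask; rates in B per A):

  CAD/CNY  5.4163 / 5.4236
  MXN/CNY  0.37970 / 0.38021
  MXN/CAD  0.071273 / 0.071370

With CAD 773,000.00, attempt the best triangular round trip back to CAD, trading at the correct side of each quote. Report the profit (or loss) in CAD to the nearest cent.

Net profit: CAD 11,844.66

Best loop CAD → CNY → MXN → CAD:
CAD 773,000.00 × 5.4163 (sell CAD at bid) = CNY 4,186,799.90
CNY 4,186,799.90 ÷ 0.38021 (buy MXN at ask) = MXN 11,011,809.00
MXN 11,011,809.00 × 0.071273 (sell MXN at bid) = CAD 784,844.66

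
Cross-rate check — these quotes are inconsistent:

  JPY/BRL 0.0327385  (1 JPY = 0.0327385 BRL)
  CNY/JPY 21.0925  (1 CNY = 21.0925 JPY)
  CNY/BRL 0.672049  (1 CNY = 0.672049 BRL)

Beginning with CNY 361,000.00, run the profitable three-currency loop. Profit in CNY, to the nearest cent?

Profitable loop is CNY → JPY → BRL → CNY:
CNY 361,000.00 × 21.0925 = JPY 7,614,392
JPY 7,614,392 × 0.0327385 = BRL 249,283.79
BRL 249,283.79 ÷ 0.672049 = CNY 370,930.97
Profit = CNY 370,930.97 − CNY 361,000.00

Profit: CNY 9,930.97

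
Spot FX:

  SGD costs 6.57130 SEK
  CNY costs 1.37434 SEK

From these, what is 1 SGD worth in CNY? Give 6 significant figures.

SGD/CNY = 4.78142

1 SGD × 6.57130 = 6.5713 SEK
6.5713 SEK ÷ 1.37434 = 4.78142 CNY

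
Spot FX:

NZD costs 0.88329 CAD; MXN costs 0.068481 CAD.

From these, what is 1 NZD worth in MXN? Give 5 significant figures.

NZD/MXN = 12.898

1 NZD × 0.88329 = 0.88329 CAD
0.88329 CAD ÷ 0.068481 = 12.8983 MXN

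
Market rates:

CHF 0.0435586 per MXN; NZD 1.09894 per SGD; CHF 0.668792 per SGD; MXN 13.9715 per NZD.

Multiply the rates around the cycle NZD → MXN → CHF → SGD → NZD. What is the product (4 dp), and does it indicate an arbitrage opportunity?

Around NZD → MXN → CHF → SGD → NZD: 1 × 13.9715 × 0.0435586 ÷ 0.668792 × 1.09894 = 1.000000
Product ≈ 1 (deviation 0.000%, within rounding noise).

1.0000 (no arbitrage)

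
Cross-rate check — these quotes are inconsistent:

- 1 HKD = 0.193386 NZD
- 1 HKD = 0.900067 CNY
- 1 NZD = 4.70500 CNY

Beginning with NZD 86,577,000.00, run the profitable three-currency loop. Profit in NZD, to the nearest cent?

Profitable loop is NZD → CNY → HKD → NZD:
NZD 86,577,000.00 × 4.70500 = CNY 407,344,785.00
CNY 407,344,785.00 ÷ 0.900067 = HKD 452,571,625.22
HKD 452,571,625.22 × 0.193386 = NZD 87,521,016.32
Profit = NZD 87,521,016.32 − NZD 86,577,000.00

Profit: NZD 944,016.32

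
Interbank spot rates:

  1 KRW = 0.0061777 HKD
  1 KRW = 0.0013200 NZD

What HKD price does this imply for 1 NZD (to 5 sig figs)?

NZD/HKD = 4.6801

1 NZD ÷ 0.0013200 = 757.576 KRW
757.576 KRW × 0.0061777 = 4.68008 HKD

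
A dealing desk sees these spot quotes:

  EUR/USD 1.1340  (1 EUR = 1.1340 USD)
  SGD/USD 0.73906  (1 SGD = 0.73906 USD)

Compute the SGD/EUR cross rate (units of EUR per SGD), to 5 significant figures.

SGD/EUR = 0.65173

1 SGD × 0.73906 = 0.73906 USD
0.73906 USD ÷ 1.1340 = 0.651728 EUR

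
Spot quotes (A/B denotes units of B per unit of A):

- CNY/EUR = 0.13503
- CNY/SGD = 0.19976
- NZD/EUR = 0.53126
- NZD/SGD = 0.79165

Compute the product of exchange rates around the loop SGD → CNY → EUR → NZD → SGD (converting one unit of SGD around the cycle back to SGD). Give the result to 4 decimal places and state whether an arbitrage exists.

Around SGD → CNY → EUR → NZD → SGD: 1 ÷ 0.19976 × 0.13503 ÷ 0.53126 × 0.79165 = 1.007274
Product > 1; profitable direction is SGD → CNY → EUR → NZD → SGD.

1.0073 (arbitrage exists)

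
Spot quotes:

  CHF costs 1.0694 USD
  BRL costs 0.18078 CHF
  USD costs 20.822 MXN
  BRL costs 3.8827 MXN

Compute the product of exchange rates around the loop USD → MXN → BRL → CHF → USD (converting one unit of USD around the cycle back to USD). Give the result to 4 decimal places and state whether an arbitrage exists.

Around USD → MXN → BRL → CHF → USD: 1 × 20.822 ÷ 3.8827 × 0.18078 × 1.0694 = 1.036762
Product > 1; profitable direction is USD → MXN → BRL → CHF → USD.

1.0368 (arbitrage exists)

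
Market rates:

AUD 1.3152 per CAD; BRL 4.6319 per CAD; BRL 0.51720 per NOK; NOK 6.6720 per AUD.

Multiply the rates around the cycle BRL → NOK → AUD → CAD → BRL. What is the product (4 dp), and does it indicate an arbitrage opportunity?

Around BRL → NOK → AUD → CAD → BRL: 1 ÷ 0.51720 ÷ 6.6720 ÷ 1.3152 × 4.6319 = 1.020594
Product > 1; profitable direction is BRL → NOK → AUD → CAD → BRL.

1.0206 (arbitrage exists)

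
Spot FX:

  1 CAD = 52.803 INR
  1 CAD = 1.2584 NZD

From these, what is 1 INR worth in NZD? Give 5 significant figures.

1 INR ÷ 52.803 = 0.0189383 CAD
0.0189383 CAD × 1.2584 = 0.023832 NZD

INR/NZD = 0.023832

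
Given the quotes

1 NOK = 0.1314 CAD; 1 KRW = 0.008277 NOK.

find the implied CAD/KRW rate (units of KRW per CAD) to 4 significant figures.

CAD/KRW = 919.5

1 CAD ÷ 0.1314 = 7.61035 NOK
7.61035 NOK ÷ 0.008277 = 919.458 KRW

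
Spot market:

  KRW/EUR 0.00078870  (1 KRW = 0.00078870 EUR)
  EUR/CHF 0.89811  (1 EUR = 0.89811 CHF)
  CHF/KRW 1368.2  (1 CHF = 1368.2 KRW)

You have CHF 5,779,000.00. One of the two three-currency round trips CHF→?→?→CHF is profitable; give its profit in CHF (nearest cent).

Profit: CHF 183,957.80

Profitable loop is CHF → EUR → KRW → CHF:
CHF 5,779,000.00 ÷ 0.89811 = EUR 6,434,623.82
EUR 6,434,623.82 ÷ 0.00078870 = KRW 8,158,518,855
KRW 8,158,518,855 ÷ 1368.2 = CHF 5,962,957.80
Profit = CHF 5,962,957.80 − CHF 5,779,000.00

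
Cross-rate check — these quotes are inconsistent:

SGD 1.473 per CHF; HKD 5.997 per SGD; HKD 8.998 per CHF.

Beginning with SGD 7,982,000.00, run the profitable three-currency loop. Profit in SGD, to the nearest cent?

Profitable loop is SGD → CHF → HKD → SGD:
SGD 7,982,000.00 ÷ 1.473 = CHF 5,418,873.05
CHF 5,418,873.05 × 8.998 = HKD 48,759,019.69
HKD 48,759,019.69 ÷ 5.997 = SGD 8,130,568.57
Profit = SGD 8,130,568.57 − SGD 7,982,000.00

Profit: SGD 148,568.57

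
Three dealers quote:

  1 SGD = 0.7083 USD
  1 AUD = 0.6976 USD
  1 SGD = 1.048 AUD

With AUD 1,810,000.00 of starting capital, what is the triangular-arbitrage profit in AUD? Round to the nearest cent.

Profit: AUD 58,224.61

Profitable loop is AUD → USD → SGD → AUD:
AUD 1,810,000.00 × 0.6976 = USD 1,262,656.00
USD 1,262,656.00 ÷ 0.7083 = SGD 1,782,657.07
SGD 1,782,657.07 × 1.048 = AUD 1,868,224.61
Profit = AUD 1,868,224.61 − AUD 1,810,000.00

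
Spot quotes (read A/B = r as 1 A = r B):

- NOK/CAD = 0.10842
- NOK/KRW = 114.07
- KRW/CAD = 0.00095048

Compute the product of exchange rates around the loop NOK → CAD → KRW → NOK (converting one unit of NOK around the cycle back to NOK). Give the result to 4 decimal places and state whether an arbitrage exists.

Around NOK → CAD → KRW → NOK: 1 × 0.10842 ÷ 0.00095048 ÷ 114.07 = 0.999988
Product ≈ 1 (deviation 0.001%, within rounding noise).

1.0000 (no arbitrage)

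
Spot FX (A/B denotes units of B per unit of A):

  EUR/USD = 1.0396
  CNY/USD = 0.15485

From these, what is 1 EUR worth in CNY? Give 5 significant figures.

EUR/CNY = 6.7136

1 EUR × 1.0396 = 1.0396 USD
1.0396 USD ÷ 0.15485 = 6.71359 CNY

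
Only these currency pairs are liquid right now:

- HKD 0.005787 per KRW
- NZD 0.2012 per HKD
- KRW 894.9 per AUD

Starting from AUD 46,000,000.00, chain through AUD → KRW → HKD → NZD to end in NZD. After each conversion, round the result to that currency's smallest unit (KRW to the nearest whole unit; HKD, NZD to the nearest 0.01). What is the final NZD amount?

NZD 47,930,702.96

AUD 46,000,000.00 × 894.9 = KRW 41,165,400,000
KRW 41,165,400,000 × 0.005787 = HKD 238,224,169.80
HKD 238,224,169.80 × 0.2012 = NZD 47,930,702.96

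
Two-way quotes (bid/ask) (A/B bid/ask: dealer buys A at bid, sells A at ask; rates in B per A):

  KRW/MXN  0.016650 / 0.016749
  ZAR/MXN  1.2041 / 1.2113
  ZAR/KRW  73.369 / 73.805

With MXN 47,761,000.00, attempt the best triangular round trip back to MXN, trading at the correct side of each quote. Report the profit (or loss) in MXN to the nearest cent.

Net profit: MXN 405,881.76

Best loop MXN → ZAR → KRW → MXN:
MXN 47,761,000.00 ÷ 1.2113 (buy ZAR at ask) = ZAR 39,429,538.51
ZAR 39,429,538.51 × 73.369 (sell ZAR at bid) = KRW 2,892,905,811
KRW 2,892,905,811 × 0.016650 (sell KRW at bid) = MXN 48,166,881.76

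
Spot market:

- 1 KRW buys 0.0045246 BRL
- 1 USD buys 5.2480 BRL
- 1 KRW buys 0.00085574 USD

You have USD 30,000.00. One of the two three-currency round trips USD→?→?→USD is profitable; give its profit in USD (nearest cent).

Profit: USD 224.96

Profitable loop is USD → KRW → BRL → USD:
USD 30,000.00 ÷ 0.00085574 = KRW 35,057,377
KRW 35,057,377 × 0.0045246 = BRL 158,620.61
BRL 158,620.61 ÷ 5.2480 = USD 30,224.96
Profit = USD 30,224.96 − USD 30,000.00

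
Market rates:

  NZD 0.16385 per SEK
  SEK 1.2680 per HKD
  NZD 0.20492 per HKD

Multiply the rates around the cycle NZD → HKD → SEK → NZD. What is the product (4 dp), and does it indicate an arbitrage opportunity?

1.0139 (arbitrage exists)

Around NZD → HKD → SEK → NZD: 1 ÷ 0.20492 × 1.2680 × 0.16385 = 1.013868
Product > 1; profitable direction is NZD → HKD → SEK → NZD.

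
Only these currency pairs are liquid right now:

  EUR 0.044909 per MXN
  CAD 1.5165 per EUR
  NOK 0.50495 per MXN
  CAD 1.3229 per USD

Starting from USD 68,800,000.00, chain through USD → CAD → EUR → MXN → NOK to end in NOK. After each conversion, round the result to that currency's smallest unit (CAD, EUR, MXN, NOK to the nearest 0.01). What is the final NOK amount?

NOK 674,820,134.27

USD 68,800,000.00 × 1.3229 = CAD 91,015,520.00
CAD 91,015,520.00 ÷ 1.5165 = EUR 60,016,828.22
EUR 60,016,828.22 ÷ 0.044909 = MXN 1,336,409,811.40
MXN 1,336,409,811.40 × 0.50495 = NOK 674,820,134.27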